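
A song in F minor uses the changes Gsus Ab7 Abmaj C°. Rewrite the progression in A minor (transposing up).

Bsus C7 Cmaj E°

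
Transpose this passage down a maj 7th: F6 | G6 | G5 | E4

F6 → Gb5
G6 → Ab5
G5 → Ab4
E4 → F3

Gb5 Ab5 Ab4 F3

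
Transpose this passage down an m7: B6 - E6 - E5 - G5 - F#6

B6 to C#6
E6 to F#5
E5 to F#4
G5 to A4
F#6 to G#5

C#6 F#5 F#4 A4 G#5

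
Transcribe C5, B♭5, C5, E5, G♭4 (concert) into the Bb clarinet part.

D5 C6 D5 F#5 Ab4

Written C4 sounds as Bb3 on the Bb clarinet, so concert pitches are written a major second up.
C5 → D5
Bb5 → C6
C5 → D5
E5 → F#5
Gb4 → Ab4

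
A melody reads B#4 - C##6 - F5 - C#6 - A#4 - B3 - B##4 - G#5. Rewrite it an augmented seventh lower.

B#4 down an augmented seventh is C4.
C##6 down an augmented seventh is D5.
F5: a seventh down reaches G, and 12 semitones makes it Gbb4.
An augmented seventh down from C#6 gives Db5.
A#4: a seventh down reaches B, and 12 semitones makes it Bb3.
B3 down an augmented seventh is Cb3.
B##4: a seventh down reaches C, and 12 semitones makes it C#4.
G#5: a seventh down reaches A, and 12 semitones makes it Ab4.

C4 D5 Gbb4 Db5 Bb3 Cb3 C#4 Ab4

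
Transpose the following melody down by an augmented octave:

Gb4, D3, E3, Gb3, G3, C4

Gbb3 Db2 Eb2 Gbb2 Gb2 Cb3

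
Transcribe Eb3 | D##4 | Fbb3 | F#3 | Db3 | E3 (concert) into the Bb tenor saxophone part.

The Bb tenor saxophone sounds a major ninth below written, so the written part must be a major ninth above concert — transpose each note up.
Eb3 → F4
D##4 → E##5
Fbb3 → Gbb4
F#3 → G#4
Db3 → Eb4
E3 → F#4

F4 E##5 Gbb4 G#4 Eb4 F#4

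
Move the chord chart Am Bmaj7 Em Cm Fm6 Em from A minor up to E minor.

A minor up to E minor is a perfect fifth; each chord root moves by that interval while the quality stays the same.
Am: root A up a perfect fifth → E, giving Em.
Bmaj7: root B up a perfect fifth → F#, giving F#maj7.
Em: root E up a perfect fifth → B, giving Bm.
Cm: root C up a perfect fifth → G, giving Gm.
Fm6: root F up a perfect fifth → C, giving Cm6.
Em: root E up a perfect fifth → B, giving Bm.

Em F#maj7 Bm Gm Cm6 Bm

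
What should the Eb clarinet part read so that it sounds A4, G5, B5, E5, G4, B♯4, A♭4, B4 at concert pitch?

Written C4 sounds as Eb4 on the Eb clarinet, so concert pitches are written a minor third down.
A4 to F#4
G5 to E5
B5 to G#5
E5 to C#5
G4 to E4
B#4 to G##4
Ab4 to F4
B4 to G#4

F#4 E5 G#5 C#5 E4 G##4 F4 G#4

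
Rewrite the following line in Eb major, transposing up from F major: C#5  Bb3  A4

B5 Ab4 G5

F major to Eb major up is a minor seventh, so every note moves up by that interval.
C#5 gives B5
Bb3 gives Ab4
A4 gives G5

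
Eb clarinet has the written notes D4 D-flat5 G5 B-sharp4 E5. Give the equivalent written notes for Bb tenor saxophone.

G5 Gb6 C7 E#6 A6

First find concert pitch: the Eb clarinet sounds a minor third above written, so D4 D-flat5 G5 B-sharp4 E5 sounds F4 Fb5 Bb5 D#5 G5.
Then write for Bb tenor saxophone: it sounds a major ninth below written, so the part must be a major ninth above concert.
F4 → G5
Fb5 → Gb6
Bb5 → C7
D#5 → E#6
G5 → A6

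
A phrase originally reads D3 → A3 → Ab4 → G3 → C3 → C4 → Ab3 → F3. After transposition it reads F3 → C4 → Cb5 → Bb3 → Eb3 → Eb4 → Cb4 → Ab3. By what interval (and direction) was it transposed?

up a minor third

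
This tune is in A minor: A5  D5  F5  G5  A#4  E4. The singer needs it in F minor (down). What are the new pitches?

F5 Bb4 Db5 Eb5 F#4 C4

From A down to F is a major third; apply that to each pitch.
A5 to F5
D5 to Bb4
F5 to Db5
G5 to Eb5
A#4 to F#4
E4 to C4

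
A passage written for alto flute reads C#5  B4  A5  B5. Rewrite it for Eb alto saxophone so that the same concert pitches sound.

E#5 D#5 C#6 D#6

First find concert pitch: the alto flute sounds a perfect fourth below written, so C#5 B4 A5 B5 sounds G#4 F#4 E5 F#5.
Then write for Eb alto saxophone: it sounds a major sixth below written, so the part must be a major sixth above concert.
G#4 → E#5
F#4 → D#5
E5 → C#6
F#5 → D#6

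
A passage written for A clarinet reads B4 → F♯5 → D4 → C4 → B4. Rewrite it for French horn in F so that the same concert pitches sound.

First find concert pitch: the A clarinet sounds a minor third below written, so B4 F♯5 D4 C4 B4 sounds G#4 D#5 B3 A3 G#4.
Then write for French horn in F: it sounds a perfect fifth below written, so the part must be a perfect fifth above concert.
G#4 → D#5
D#5 → A#5
B3 → F#4
A3 → E4
G#4 → D#5

D#5 A#5 F#4 E4 D#5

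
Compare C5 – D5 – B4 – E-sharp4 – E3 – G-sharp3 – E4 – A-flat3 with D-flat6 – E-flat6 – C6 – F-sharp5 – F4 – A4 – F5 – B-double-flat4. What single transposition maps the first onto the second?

up a minor ninth

From C5 to Db6 is 9 letter names — a ninth of some quality.
C5 to Db6 is 13 semitones, which makes it a minor ninth; the second version is higher, so the direction is up.
Checking another pair — Ab3 → Bbb4 — gives the same interval.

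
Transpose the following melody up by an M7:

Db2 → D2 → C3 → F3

Db2 -> C3
D2 -> C#3
C3 -> B3
F3 -> E4

C3 C#3 B3 E4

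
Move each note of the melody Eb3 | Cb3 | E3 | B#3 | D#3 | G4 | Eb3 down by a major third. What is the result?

Cb3 Abb2 C3 G#3 B2 Eb4 Cb3

Eb3: a third down reaches C, and 4 semitones makes it Cb3.
A major third down from Cb3 gives Abb2.
A major third down from E3 gives C3.
B#3 down a major third is G#3.
D#3: a third down reaches B, and 4 semitones makes it B2.
G4: a third down reaches E, and 4 semitones makes it Eb4.
Eb3 down a major third is Cb3.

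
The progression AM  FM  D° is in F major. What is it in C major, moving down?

EM CM A°

F major down to C major is a perfect fourth; each chord root moves by that interval while the quality stays the same.
AM: root A down a perfect fourth → E, giving EM.
FM: root F down a perfect fourth → C, giving CM.
D°: root D down a perfect fourth → A, giving A°.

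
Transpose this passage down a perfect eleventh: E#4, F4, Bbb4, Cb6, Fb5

B#2 C3 Fb3 Gb4 Cb4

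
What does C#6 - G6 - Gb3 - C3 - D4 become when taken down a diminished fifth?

F##5 C#6 C3 F#2 G#3

C#6 down a diminished fifth is F##5.
G6: a fifth down reaches C, and 6 semitones makes it C#6.
A diminished fifth down from Gb3 gives C3.
C3: a fifth down reaches F, and 6 semitones makes it F#2.
D4 down a diminished fifth is G#3.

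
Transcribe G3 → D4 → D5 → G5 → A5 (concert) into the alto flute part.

C4 G4 G5 C6 D6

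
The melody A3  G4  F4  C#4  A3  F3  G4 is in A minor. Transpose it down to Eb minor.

A minor to Eb minor down is an augmented fourth, so every note moves down by that interval.
A3 → Eb3
G4 → Db4
F4 → Cb4
C#4 → G3
A3 → Eb3
F3 → Cb3
G4 → Db4

Eb3 Db4 Cb4 G3 Eb3 Cb3 Db4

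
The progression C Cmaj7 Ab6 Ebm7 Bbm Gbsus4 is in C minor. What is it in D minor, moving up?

D Dmaj7 Bb6 Fm7 Cm Absus4

C minor up to D minor is a major second; each chord root moves by that interval while the quality stays the same.
C: root C up a major second → D, giving D.
Cmaj7: root C up a major second → D, giving Dmaj7.
Ab6: root Ab up a major second → Bb, giving Bb6.
Ebm7: root Eb up a major second → F, giving Fm7.
Bbm: root Bb up a major second → C, giving Cm.
Gbsus4: root Gb up a major second → Ab, giving Absus4.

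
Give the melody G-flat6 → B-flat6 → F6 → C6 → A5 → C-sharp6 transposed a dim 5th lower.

C6 E6 B5 F#5 D#5 F##5

Gb6 down a diminished fifth is C6.
A diminished fifth down from Bb6 gives E6.
F6 down a diminished fifth is B5.
A diminished fifth down from C6 gives F#5.
A5 down a diminished fifth is D#5.
C#6: a fifth down reaches F, and 6 semitones makes it F##5.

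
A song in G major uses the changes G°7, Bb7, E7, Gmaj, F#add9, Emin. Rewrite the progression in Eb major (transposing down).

Eb°7 Gb7 C7 Ebmaj Dadd9 Cmin

G major down to Eb major is a major third; each chord root moves by that interval while the quality stays the same.
G°7: root G down a major third → Eb, giving Eb°7.
Bb7: root Bb down a major third → Gb, giving Gb7.
E7: root E down a major third → C, giving C7.
Gmaj: root G down a major third → Eb, giving Ebmaj.
F#add9: root F# down a major third → D, giving Dadd9.
Emin: root E down a major third → C, giving Cmin.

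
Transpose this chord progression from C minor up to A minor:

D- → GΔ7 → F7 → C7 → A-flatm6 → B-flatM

C minor up to A minor is a major sixth; each chord root moves by that interval while the quality stays the same.
D-: root D up a major sixth → B, giving B-.
GΔ7: root G up a major sixth → E, giving EΔ7.
F7: root F up a major sixth → D, giving D7.
C7: root C up a major sixth → A, giving A7.
A-flatm6: root A-flat up a major sixth → F, giving Fm6.
B-flatM: root B-flat up a major sixth → G, giving GM.

B- EΔ7 D7 A7 Fm6 GM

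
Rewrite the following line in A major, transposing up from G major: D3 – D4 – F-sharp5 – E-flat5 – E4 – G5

From G up to A is a major second; apply that to each pitch.
D3 becomes E3
D4 becomes E4
F#5 becomes G#5
Eb5 becomes F5
E4 becomes F#4
G5 becomes A5

E3 E4 G#5 F5 F#4 A5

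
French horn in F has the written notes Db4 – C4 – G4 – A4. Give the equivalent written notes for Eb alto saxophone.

First find concert pitch: the French horn in F sounds a perfect fifth below written, so Db4 C4 G4 A4 sounds Gb3 F3 C4 D4.
Then write for Eb alto saxophone: it sounds a major sixth below written, so the part must be a major sixth above concert.
Gb3 → Eb4
F3 → D4
C4 → A4
D4 → B4

Eb4 D4 A4 B4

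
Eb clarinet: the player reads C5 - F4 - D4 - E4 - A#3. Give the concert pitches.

Eb5 Ab4 F4 G4 C#4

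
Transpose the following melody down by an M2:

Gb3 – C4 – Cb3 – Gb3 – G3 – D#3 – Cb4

Fb3 Bb3 Bbb2 Fb3 F3 C#3 Bbb3

Gb3 gives Fb3
C4 gives Bb3
Cb3 gives Bbb2
Gb3 gives Fb3
G3 gives F3
D#3 gives C#3
Cb4 gives Bbb3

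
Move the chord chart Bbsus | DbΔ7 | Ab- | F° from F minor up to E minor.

F minor up to E minor is a major seventh; each chord root moves by that interval while the quality stays the same.
Bbsus: root Bb up a major seventh → A, giving Asus.
DbΔ7: root Db up a major seventh → C, giving CΔ7.
Ab-: root Ab up a major seventh → G, giving G-.
F°: root F up a major seventh → E, giving E°.

Asus CΔ7 G- E°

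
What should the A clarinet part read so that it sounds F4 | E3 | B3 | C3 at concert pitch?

Ab4 G3 D4 Eb3

The A clarinet sounds a minor third below written, so the written part must be a minor third above concert — transpose each note up.
F4 -> Ab4
E3 -> G3
B3 -> D4
C3 -> Eb3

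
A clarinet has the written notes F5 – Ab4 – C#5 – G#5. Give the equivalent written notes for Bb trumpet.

E5 G4 B#4 F##5

First find concert pitch: the A clarinet sounds a minor third below written, so F5 Ab4 C#5 G#5 sounds D5 F4 A#4 E#5.
Then write for Bb trumpet: it sounds a major second below written, so the part must be a major second above concert.
D5 → E5
F4 → G4
A#4 → B#4
E#5 → F##5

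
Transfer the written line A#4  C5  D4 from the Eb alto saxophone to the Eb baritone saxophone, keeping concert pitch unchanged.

A#5 C6 D5

First find concert pitch: the Eb alto saxophone sounds a major sixth below written, so A#4 C5 D4 sounds C#4 Eb4 F3.
Then write for Eb baritone saxophone: it sounds a major thirteenth below written, so the part must be a major thirteenth above concert.
C#4 → A#5
Eb4 → C6
F3 → D5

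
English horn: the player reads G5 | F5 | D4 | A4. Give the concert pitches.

C5 Bb4 G3 D4

The English horn sounds a perfect fifth below written, so transpose each written note down a perfect fifth.
G5 becomes C5
F5 becomes Bb4
D4 becomes G3
A4 becomes D4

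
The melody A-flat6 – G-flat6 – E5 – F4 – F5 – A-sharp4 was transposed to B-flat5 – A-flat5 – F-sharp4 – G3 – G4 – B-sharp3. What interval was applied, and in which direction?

Take the first pair: Ab6 → Bb5. A to B spans 7 letter names, so the interval is some kind of seventh.
Bb5 to Ab6 is 10 semitones, which makes it a minor seventh; the second version is lower, so the direction is down.
Checking another pair — A#4 → B#3 — gives the same interval.

down a minor seventh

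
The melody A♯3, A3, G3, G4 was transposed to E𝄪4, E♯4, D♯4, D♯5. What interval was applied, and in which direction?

Take the first pair: A#3 → E##4. A to E spans 5 letter names, so the interval is some kind of fifth.
A#3 to E##4 is 8 semitones, which makes it an augmented fifth; the second version is higher, so the direction is up.
Checking another pair — G4 → D#5 — gives the same interval.

up an augmented fifth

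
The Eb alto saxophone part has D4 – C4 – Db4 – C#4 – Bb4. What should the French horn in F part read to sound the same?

First find concert pitch: the Eb alto saxophone sounds a major sixth below written, so D4 C4 Db4 C#4 Bb4 sounds F3 Eb3 Fb3 E3 Db4.
Then write for French horn in F: it sounds a perfect fifth below written, so the part must be a perfect fifth above concert.
F3 → C4
Eb3 → Bb3
Fb3 → Cb4
E3 → B3
Db4 → Ab4

C4 Bb3 Cb4 B3 Ab4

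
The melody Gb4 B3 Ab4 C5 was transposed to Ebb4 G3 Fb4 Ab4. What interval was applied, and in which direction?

down a major third

From Gb4 to Ebb4 is 3 letter names — a third of some quality.
Ebb4 to Gb4 is 4 semitones, which makes it a major third; the second version is lower, so the direction is down.
Checking another pair — C5 → Ab4 — gives the same interval.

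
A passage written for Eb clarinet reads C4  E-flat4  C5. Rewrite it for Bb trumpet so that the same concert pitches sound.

F4 Ab4 F5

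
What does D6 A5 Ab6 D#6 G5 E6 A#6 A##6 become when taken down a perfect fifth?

D6 -> G5
A5 -> D5
Ab6 -> Db6
D#6 -> G#5
G5 -> C5
E6 -> A5
A#6 -> D#6
A##6 -> D##6

G5 D5 Db6 G#5 C5 A5 D#6 D##6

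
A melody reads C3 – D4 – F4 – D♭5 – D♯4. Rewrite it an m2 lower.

B2 C#4 E4 C5 C##4

C3 -> B2
D4 -> C#4
F4 -> E4
Db5 -> C5
D#4 -> C##4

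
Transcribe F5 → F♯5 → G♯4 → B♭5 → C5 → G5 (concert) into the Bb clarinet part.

G5 G#5 A#4 C6 D5 A5

The Bb clarinet sounds a major second below written, so the written part must be a major second above concert — transpose each note up.
F5 to G5
F#5 to G#5
G#4 to A#4
Bb5 to C6
C5 to D5
G5 to A5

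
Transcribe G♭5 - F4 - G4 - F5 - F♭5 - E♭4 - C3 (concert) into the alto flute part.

The alto flute sounds a perfect fourth below written, so the written part must be a perfect fourth above concert — transpose each note up.
Gb5 becomes Cb6
F4 becomes Bb4
G4 becomes C5
F5 becomes Bb5
Fb5 becomes Bbb5
Eb4 becomes Ab4
C3 becomes F3

Cb6 Bb4 C5 Bb5 Bbb5 Ab4 F3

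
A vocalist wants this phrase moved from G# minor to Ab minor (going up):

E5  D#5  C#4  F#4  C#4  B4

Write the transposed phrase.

Fb5 Eb5 Db4 Gb4 Db4 Cb5

From G# up to Ab is a diminished second; apply that to each pitch.
E5 to Fb5
D#5 to Eb5
C#4 to Db4
F#4 to Gb4
C#4 to Db4
B4 to Cb5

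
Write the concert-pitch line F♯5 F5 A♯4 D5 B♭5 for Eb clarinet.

D#5 D5 F##4 B4 G5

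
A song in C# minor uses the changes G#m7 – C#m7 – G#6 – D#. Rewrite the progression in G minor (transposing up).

Dm7 Gm7 D6 A

C# minor up to G minor is a diminished fifth; each chord root moves by that interval while the quality stays the same.
G#m7: root G# up a diminished fifth → D, giving Dm7.
C#m7: root C# up a diminished fifth → G, giving Gm7.
G#6: root G# up a diminished fifth → D, giving D6.
D#: root D# up a diminished fifth → A, giving A.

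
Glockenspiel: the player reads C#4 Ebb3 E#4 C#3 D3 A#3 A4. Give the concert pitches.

Written C4 on the glockenspiel sounds as C6, a perfect fifteenth higher; apply that shift to every note.
C#4 becomes C#6
Ebb3 becomes Ebb5
E#4 becomes E#6
C#3 becomes C#5
D3 becomes D5
A#3 becomes A#5
A4 becomes A6

C#6 Ebb5 E#6 C#5 D5 A#5 A6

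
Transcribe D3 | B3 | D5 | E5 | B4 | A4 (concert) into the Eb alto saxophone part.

B3 G#4 B5 C#6 G#5 F#5

Written C4 sounds as Eb3 on the Eb alto saxophone, so concert pitches are written a major sixth up.
D3 → B3
B3 → G#4
D5 → B5
E5 → C#6
B4 → G#5
A4 → F#5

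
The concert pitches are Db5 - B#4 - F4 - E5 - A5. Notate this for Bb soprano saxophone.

Written C4 sounds as Bb3 on the Bb soprano saxophone, so concert pitches are written a major second up.
Db5 to Eb5
B#4 to C##5
F4 to G4
E5 to F#5
A5 to B5

Eb5 C##5 G4 F#5 B5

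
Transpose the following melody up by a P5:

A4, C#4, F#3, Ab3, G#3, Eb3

E5 G#4 C#4 Eb4 D#4 Bb3

A4: a fifth up reaches E, and 7 semitones makes it E5.
A perfect fifth up from C#4 gives G#4.
A perfect fifth up from F#3 gives C#4.
Ab3 up a perfect fifth is Eb4.
G#3: a fifth up reaches D, and 7 semitones makes it D#4.
Eb3 up a perfect fifth is Bb3.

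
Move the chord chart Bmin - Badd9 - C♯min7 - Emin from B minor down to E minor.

Emin Eadd9 F#min7 Amin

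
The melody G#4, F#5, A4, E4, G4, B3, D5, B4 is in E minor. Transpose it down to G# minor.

B#3 A#4 C#4 G#3 B3 D#3 F#4 D#4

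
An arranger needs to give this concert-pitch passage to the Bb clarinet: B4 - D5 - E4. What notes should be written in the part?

C#5 E5 F#4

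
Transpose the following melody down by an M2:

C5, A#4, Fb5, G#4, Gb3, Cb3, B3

Bb4 G#4 Ebb5 F#4 Fb3 Bbb2 A3

C5: a second down reaches B, and 2 semitones makes it Bb4.
A major second down from A#4 gives G#4.
Fb5: a second down reaches E, and 2 semitones makes it Ebb5.
G#4 down a major second is F#4.
A major second down from Gb3 gives Fb3.
Cb3: a second down reaches B, and 2 semitones makes it Bbb2.
B3: a second down reaches A, and 2 semitones makes it A3.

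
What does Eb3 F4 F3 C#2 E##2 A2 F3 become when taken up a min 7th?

Db4 Eb5 Eb4 B2 D##3 G3 Eb4

A minor seventh up from Eb3 gives Db4.
F4 up a minor seventh is Eb5.
A minor seventh up from F3 gives Eb4.
C#2: a seventh up reaches B, and 10 semitones makes it B2.
E##2 up a minor seventh is D##3.
A2 up a minor seventh is G3.
F3 up a minor seventh is Eb4.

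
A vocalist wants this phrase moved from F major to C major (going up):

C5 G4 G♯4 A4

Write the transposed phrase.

G5 D5 D#5 E5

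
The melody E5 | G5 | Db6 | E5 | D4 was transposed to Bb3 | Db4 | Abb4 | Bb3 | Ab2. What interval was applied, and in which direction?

From E5 to Bb3 is 11 letter names — an eleventh of some quality.
Bb3 to E5 is 18 semitones, which makes it an augmented eleventh; the second version is lower, so the direction is down.
Checking another pair — D4 → Ab2 — gives the same interval.

down an augmented eleventh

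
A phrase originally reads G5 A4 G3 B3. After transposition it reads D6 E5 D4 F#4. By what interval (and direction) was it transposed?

From G5 to D6 is 5 letter names — a fifth of some quality.
G5 to D6 is 7 semitones, which makes it a perfect fifth; the second version is higher, so the direction is up.
Checking another pair — B3 → F#4 — gives the same interval.

up a perfect fifth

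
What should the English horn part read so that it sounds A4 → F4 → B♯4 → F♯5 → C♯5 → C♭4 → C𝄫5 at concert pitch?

The English horn sounds a perfect fifth below written, so the written part must be a perfect fifth above concert — transpose each note up.
A4 to E5
F4 to C5
B#4 to F##5
F#5 to C#6
C#5 to G#5
Cb4 to Gb4
Cbb5 to Gbb5

E5 C5 F##5 C#6 G#5 Gb4 Gbb5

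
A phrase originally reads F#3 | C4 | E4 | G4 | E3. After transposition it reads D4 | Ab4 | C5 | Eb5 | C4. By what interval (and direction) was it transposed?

Take the first pair: F#3 → D4. F to D spans 6 letter names, so the interval is some kind of sixth.
F#3 to D4 is 8 semitones, which makes it a minor sixth; the second version is higher, so the direction is up.
Checking another pair — E3 → C4 — gives the same interval.

up a minor sixth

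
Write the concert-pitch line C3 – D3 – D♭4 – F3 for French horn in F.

G3 A3 Ab4 C4

The French horn in F sounds a perfect fifth below written, so the written part must be a perfect fifth above concert — transpose each note up.
C3 gives G3
D3 gives A3
Db4 gives Ab4
F3 gives C4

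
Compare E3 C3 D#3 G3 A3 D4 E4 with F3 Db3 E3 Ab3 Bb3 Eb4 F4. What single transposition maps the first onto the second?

From E3 to F3 is 2 letter names — a second of some quality.
E3 to F3 is 1 semitone, which makes it a minor second; the second version is higher, so the direction is up.
Checking another pair — E4 → F4 — gives the same interval.

up a minor second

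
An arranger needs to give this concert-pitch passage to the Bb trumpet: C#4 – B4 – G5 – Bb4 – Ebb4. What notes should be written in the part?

The Bb trumpet sounds a major second below written, so the written part must be a major second above concert — transpose each note up.
C#4 gives D#4
B4 gives C#5
G5 gives A5
Bb4 gives C5
Ebb4 gives Fb4

D#4 C#5 A5 C5 Fb4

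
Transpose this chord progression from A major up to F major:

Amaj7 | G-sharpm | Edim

Fmaj7 Em Cdim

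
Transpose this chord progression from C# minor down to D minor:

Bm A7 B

Cm Bb7 C

C# minor down to D minor is a major seventh; each chord root moves by that interval while the quality stays the same.
Bm: root B down a major seventh → C, giving Cm.
A7: root A down a major seventh → Bb, giving Bb7.
B: root B down a major seventh → C, giving C.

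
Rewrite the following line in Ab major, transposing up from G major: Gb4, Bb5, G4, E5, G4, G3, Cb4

From G up to Ab is a minor second; apply that to each pitch.
Gb4 gives Abb4
Bb5 gives Cb6
G4 gives Ab4
E5 gives F5
G4 gives Ab4
G3 gives Ab3
Cb4 gives Dbb4

Abb4 Cb6 Ab4 F5 Ab4 Ab3 Dbb4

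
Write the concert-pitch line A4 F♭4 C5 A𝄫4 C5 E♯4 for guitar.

Written C4 sounds as C3 on the guitar, so concert pitches are written a perfect octave up.
A4 to A5
Fb4 to Fb5
C5 to C6
Abb4 to Abb5
C5 to C6
E#4 to E#5

A5 Fb5 C6 Abb5 C6 E#5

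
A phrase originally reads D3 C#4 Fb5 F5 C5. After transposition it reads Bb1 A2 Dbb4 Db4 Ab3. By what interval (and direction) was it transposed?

down a major tenth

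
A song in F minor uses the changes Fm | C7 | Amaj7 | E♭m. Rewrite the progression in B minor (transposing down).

F minor down to B minor is a diminished fifth; each chord root moves by that interval while the quality stays the same.
Fm: root F down a diminished fifth → B, giving Bm.
C7: root C down a diminished fifth → F#, giving F#7.
Amaj7: root A down a diminished fifth → D#, giving D#maj7.
E♭m: root E♭ down a diminished fifth → A, giving Am.

Bm F#7 D#maj7 Am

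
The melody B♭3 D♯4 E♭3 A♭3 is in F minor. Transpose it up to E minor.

A4 C##5 D4 G4

F minor to E minor up is a major seventh, so every note moves up by that interval.
Bb3 -> A4
D#4 -> C##5
Eb3 -> D4
Ab3 -> G4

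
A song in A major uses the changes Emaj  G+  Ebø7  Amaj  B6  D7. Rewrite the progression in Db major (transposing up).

A major up to Db major is a diminished fourth; each chord root moves by that interval while the quality stays the same.
Emaj: root E up a diminished fourth → Ab, giving Abmaj.
G+: root G up a diminished fourth → Cb, giving Cb+.
Ebø7: root Eb up a diminished fourth → Abb, giving Abbø7.
Amaj: root A up a diminished fourth → Db, giving Dbmaj.
B6: root B up a diminished fourth → Eb, giving Eb6.
D7: root D up a diminished fourth → Gb, giving Gb7.

Abmaj Cb+ Abbø7 Dbmaj Eb6 Gb7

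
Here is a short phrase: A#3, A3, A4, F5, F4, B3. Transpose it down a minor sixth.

C##3 C#3 C#4 A4 A3 D#3

A#3 -> C##3
A3 -> C#3
A4 -> C#4
F5 -> A4
F4 -> A3
B3 -> D#3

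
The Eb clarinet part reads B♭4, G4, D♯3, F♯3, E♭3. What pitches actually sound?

Db5 Bb4 F#3 A3 Gb3

The Eb clarinet sounds a minor third above written, so transpose each written note up a minor third.
Bb4 to Db5
G4 to Bb4
D#3 to F#3
F#3 to A3
Eb3 to Gb3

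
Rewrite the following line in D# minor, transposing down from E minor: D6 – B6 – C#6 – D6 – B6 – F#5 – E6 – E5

From E down to D# is a minor second; apply that to each pitch.
D6 → C#6
B6 → A#6
C#6 → B#5
D6 → C#6
B6 → A#6
F#5 → E#5
E6 → D#6
E5 → D#5

C#6 A#6 B#5 C#6 A#6 E#5 D#6 D#5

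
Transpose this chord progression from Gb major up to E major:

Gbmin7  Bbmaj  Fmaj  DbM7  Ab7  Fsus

Emin7 G#maj D#maj BM7 F#7 D#sus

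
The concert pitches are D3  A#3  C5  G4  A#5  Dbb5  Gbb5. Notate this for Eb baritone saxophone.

B4 F##5 A6 E6 F##7 Bbb6 Ebb7

The Eb baritone saxophone sounds a major thirteenth below written, so the written part must be a major thirteenth above concert — transpose each note up.
D3 becomes B4
A#3 becomes F##5
C5 becomes A6
G4 becomes E6
A#5 becomes F##7
Dbb5 becomes Bbb6
Gbb5 becomes Ebb7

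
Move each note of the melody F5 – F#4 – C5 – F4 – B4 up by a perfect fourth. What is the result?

F5: a fourth up reaches B, and 5 semitones makes it Bb5.
F#4: a fourth up reaches B, and 5 semitones makes it B4.
C5: a fourth up reaches F, and 5 semitones makes it F5.
A perfect fourth up from F4 gives Bb4.
A perfect fourth up from B4 gives E5.

Bb5 B4 F5 Bb4 E5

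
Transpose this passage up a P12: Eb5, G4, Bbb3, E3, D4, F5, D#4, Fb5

Bb6 D6 Fb5 B4 A5 C7 A#5 Cb7

Eb5 to Bb6
G4 to D6
Bbb3 to Fb5
E3 to B4
D4 to A5
F5 to C7
D#4 to A#5
Fb5 to Cb7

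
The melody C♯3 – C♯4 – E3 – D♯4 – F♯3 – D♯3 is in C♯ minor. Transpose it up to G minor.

G3 G4 Bb3 A4 C4 A3

From C♯ up to G is a diminished fifth; apply that to each pitch.
C#3 → G3
C#4 → G4
E3 → Bb3
D#4 → A4
F#3 → C4
D#3 → A3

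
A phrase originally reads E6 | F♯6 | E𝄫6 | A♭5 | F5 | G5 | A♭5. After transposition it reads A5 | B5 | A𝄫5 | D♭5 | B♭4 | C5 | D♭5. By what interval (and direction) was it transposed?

down a perfect fifth

Take the first pair: E6 → A5. E to A spans 5 letter names, so the interval is some kind of fifth.
A5 to E6 is 7 semitones, which makes it a perfect fifth; the second version is lower, so the direction is down.
Checking another pair — Ab5 → Db5 — gives the same interval.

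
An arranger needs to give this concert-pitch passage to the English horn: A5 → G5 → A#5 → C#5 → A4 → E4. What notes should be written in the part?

Written C4 sounds as F3 on the English horn, so concert pitches are written a perfect fifth up.
A5 to E6
G5 to D6
A#5 to E#6
C#5 to G#5
A4 to E5
E4 to B4

E6 D6 E#6 G#5 E5 B4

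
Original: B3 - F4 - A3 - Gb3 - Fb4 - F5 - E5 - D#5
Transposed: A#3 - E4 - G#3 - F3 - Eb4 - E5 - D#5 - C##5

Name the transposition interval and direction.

down a minor second

Take the first pair: B3 → A#3. B to A spans 2 letter names, so the interval is some kind of second.
A#3 to B3 is 1 semitone, which makes it a minor second; the second version is lower, so the direction is down.
Checking another pair — D#5 → C##5 — gives the same interval.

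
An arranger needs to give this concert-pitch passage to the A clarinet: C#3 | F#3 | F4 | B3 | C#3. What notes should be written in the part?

E3 A3 Ab4 D4 E3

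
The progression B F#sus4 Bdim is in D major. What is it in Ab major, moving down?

F Csus4 Fdim

D major down to Ab major is an augmented fourth; each chord root moves by that interval while the quality stays the same.
B: root B down an augmented fourth → F, giving F.
F#sus4: root F# down an augmented fourth → C, giving Csus4.
Bdim: root B down an augmented fourth → F, giving Fdim.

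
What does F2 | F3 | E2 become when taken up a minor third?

Ab2 Ab3 G2

F2 up a minor third is Ab2.
F3 up a minor third is Ab3.
E2 up a minor third is G2.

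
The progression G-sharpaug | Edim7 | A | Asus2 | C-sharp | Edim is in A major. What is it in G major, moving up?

F#aug Ddim7 G Gsus2 B Ddim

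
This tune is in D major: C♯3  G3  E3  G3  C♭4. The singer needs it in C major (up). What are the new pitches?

B3 F4 D4 F4 Bbb4

From D up to C is a minor seventh; apply that to each pitch.
C#3 → B3
G3 → F4
E3 → D4
G3 → F4
Cb4 → Bbb4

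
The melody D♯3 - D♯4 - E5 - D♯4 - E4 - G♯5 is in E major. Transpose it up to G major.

F#3 F#4 G5 F#4 G4 B5

From E up to G is a minor third; apply that to each pitch.
D#3 becomes F#3
D#4 becomes F#4
E5 becomes G5
D#4 becomes F#4
E4 becomes G4
G#5 becomes B5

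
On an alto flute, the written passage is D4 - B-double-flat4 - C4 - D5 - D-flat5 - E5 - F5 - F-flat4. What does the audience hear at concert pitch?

A3 Fb4 G3 A4 Ab4 B4 C5 Cb4

Written C4 on the alto flute sounds as G3, a perfect fourth lower; apply that shift to every note.
D4 becomes A3
Bbb4 becomes Fb4
C4 becomes G3
D5 becomes A4
Db5 becomes Ab4
E5 becomes B4
F5 becomes C5
Fb4 becomes Cb4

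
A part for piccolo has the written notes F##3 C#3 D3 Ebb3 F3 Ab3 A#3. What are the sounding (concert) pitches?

F##4 C#4 D4 Ebb4 F4 Ab4 A#4

The piccolo sounds a perfect octave above written, so transpose each written note up a perfect octave.
F##3 to F##4
C#3 to C#4
D3 to D4
Ebb3 to Ebb4
F3 to F4
Ab3 to Ab4
A#3 to A#4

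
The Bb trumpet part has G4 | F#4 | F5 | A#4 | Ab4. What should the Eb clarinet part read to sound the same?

D4 C#4 C5 E#4 Eb4

First find concert pitch: the Bb trumpet sounds a major second below written, so G4 F#4 F5 A#4 Ab4 sounds F4 E4 Eb5 G#4 Gb4.
Then write for Eb clarinet: it sounds a minor third above written, so the part must be a minor third below concert.
F4 → D4
E4 → C#4
Eb5 → C5
G#4 → E#4
Gb4 → Eb4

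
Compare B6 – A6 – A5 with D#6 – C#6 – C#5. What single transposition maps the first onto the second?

From B6 to D#6 is 6 letter names — a sixth of some quality.
D#6 to B6 is 8 semitones, which makes it a minor sixth; the second version is lower, so the direction is down.
Checking another pair — A5 → C#5 — gives the same interval.

down a minor sixth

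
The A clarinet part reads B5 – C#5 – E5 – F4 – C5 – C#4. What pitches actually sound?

The A clarinet sounds a minor third below written, so transpose each written note down a minor third.
B5 gives G#5
C#5 gives A#4
E5 gives C#5
F4 gives D4
C5 gives A4
C#4 gives A#3

G#5 A#4 C#5 D4 A4 A#3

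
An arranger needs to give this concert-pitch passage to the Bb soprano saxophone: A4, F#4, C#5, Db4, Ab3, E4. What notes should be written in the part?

B4 G#4 D#5 Eb4 Bb3 F#4

Written C4 sounds as Bb3 on the Bb soprano saxophone, so concert pitches are written a major second up.
A4 → B4
F#4 → G#4
C#5 → D#5
Db4 → Eb4
Ab3 → Bb3
E4 → F#4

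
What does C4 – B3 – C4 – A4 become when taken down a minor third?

A3 G#3 A3 F#4

C4: a third down reaches A, and 3 semitones makes it A3.
B3 down a minor third is G#3.
C4: a third down reaches A, and 3 semitones makes it A3.
A minor third down from A4 gives F#4.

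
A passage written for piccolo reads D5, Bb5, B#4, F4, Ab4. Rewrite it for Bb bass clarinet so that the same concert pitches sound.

First find concert pitch: the piccolo sounds a perfect octave above written, so D5 Bb5 B#4 F4 Ab4 sounds D6 Bb6 B#5 F5 Ab5.
Then write for Bb bass clarinet: it sounds a major ninth below written, so the part must be a major ninth above concert.
D6 → E7
Bb6 → C8
B#5 → C##7
F5 → G6
Ab5 → Bb6

E7 C8 C##7 G6 Bb6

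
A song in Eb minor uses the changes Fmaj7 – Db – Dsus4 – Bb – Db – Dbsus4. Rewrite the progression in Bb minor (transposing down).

Cmaj7 Ab Asus4 F Ab Absus4

Eb minor down to Bb minor is a perfect fourth; each chord root moves by that interval while the quality stays the same.
Fmaj7: root F down a perfect fourth → C, giving Cmaj7.
Db: root Db down a perfect fourth → Ab, giving Ab.
Dsus4: root D down a perfect fourth → A, giving Asus4.
Bb: root Bb down a perfect fourth → F, giving F.
Db: root Db down a perfect fourth → Ab, giving Ab.
Dbsus4: root Db down a perfect fourth → Ab, giving Absus4.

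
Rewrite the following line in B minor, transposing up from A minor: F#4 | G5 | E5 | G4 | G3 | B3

A minor to B minor up is a major second, so every note moves up by that interval.
F#4 -> G#4
G5 -> A5
E5 -> F#5
G4 -> A4
G3 -> A3
B3 -> C#4

G#4 A5 F#5 A4 A3 C#4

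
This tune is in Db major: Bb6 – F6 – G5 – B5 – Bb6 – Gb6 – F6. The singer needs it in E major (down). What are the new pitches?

Db major to E major down is a diminished seventh, so every note moves down by that interval.
Bb6 → C#6
F6 → G#5
G5 → A#4
B5 → C##5
Bb6 → C#6
Gb6 → A5
F6 → G#5

C#6 G#5 A#4 C##5 C#6 A5 G#5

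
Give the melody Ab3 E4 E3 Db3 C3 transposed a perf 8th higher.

Ab4 E5 E4 Db4 C4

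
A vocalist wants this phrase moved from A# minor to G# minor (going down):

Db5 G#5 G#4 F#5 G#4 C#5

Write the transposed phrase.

Cb5 F#5 F#4 E5 F#4 B4

A# minor to G# minor down is a major second, so every note moves down by that interval.
Db5 → Cb5
G#5 → F#5
G#4 → F#4
F#5 → E5
G#4 → F#4
C#5 → B4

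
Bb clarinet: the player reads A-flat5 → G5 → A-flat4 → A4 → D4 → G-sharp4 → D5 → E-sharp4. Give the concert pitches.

Written C4 on the Bb clarinet sounds as Bb3, a major second lower; apply that shift to every note.
Ab5 becomes Gb5
G5 becomes F5
Ab4 becomes Gb4
A4 becomes G4
D4 becomes C4
G#4 becomes F#4
D5 becomes C5
E#4 becomes D#4

Gb5 F5 Gb4 G4 C4 F#4 C5 D#4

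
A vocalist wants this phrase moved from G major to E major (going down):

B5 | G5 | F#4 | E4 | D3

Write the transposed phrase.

From G down to E is a minor third; apply that to each pitch.
B5 -> G#5
G5 -> E5
F#4 -> D#4
E4 -> C#4
D3 -> B2

G#5 E5 D#4 C#4 B2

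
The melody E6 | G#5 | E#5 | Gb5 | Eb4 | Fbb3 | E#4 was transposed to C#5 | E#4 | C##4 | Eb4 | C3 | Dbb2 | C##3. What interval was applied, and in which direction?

From E6 to C#5 is 10 letter names — a tenth of some quality.
C#5 to E6 is 15 semitones, which makes it a minor tenth; the second version is lower, so the direction is down.
Checking another pair — E#4 → C##3 — gives the same interval.

down a minor tenth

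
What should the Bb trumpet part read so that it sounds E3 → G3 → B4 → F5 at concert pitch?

Written C4 sounds as Bb3 on the Bb trumpet, so concert pitches are written a major second up.
E3 -> F#3
G3 -> A3
B4 -> C#5
F5 -> G5

F#3 A3 C#5 G5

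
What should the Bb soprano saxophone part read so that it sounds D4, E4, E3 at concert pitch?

E4 F#4 F#3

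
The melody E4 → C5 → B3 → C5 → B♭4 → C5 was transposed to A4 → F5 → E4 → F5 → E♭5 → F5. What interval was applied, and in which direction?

From E4 to A4 is 4 letter names — a fourth of some quality.
E4 to A4 is 5 semitones, which makes it a perfect fourth; the second version is higher, so the direction is up.
Checking another pair — C5 → F5 — gives the same interval.

up a perfect fourth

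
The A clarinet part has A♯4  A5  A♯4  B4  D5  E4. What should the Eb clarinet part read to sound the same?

D##4 D#5 D##4 E#4 G#4 A#3

First find concert pitch: the A clarinet sounds a minor third below written, so A♯4 A5 A♯4 B4 D5 E4 sounds F##4 F#5 F##4 G#4 B4 C#4.
Then write for Eb clarinet: it sounds a minor third above written, so the part must be a minor third below concert.
F##4 → D##4
F#5 → D#5
F##4 → D##4
G#4 → E#4
B4 → G#4
C#4 → A#3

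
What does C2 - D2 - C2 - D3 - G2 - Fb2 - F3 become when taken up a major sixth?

C2 gives A2
D2 gives B2
C2 gives A2
D3 gives B3
G2 gives E3
Fb2 gives Db3
F3 gives D4

A2 B2 A2 B3 E3 Db3 D4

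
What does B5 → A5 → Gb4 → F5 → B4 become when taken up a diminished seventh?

Ab6 Gb6 Fbb5 Ebb6 Ab5

B5: a seventh up reaches A, and 9 semitones makes it Ab6.
A5: a seventh up reaches G, and 9 semitones makes it Gb6.
Gb4 up a diminished seventh is Fbb5.
A diminished seventh up from F5 gives Ebb6.
B4 up a diminished seventh is Ab5.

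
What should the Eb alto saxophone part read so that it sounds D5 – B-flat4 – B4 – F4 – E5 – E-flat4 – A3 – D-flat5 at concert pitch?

B5 G5 G#5 D5 C#6 C5 F#4 Bb5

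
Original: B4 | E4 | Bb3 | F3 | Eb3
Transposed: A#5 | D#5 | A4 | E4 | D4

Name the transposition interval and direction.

Take the first pair: B4 → A#5. B to A spans 7 letter names, so the interval is some kind of seventh.
B4 to A#5 is 11 semitones, which makes it a major seventh; the second version is higher, so the direction is up.
Checking another pair — Eb3 → D4 — gives the same interval.

up a major seventh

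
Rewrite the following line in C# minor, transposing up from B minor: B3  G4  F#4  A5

C#4 A4 G#4 B5

B minor to C# minor up is a major second, so every note moves up by that interval.
B3 gives C#4
G4 gives A4
F#4 gives G#4
A5 gives B5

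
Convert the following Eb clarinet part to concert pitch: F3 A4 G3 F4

Ab3 C5 Bb3 Ab4

The Eb clarinet sounds a minor third above written, so transpose each written note up a minor third.
F3 gives Ab3
A4 gives C5
G3 gives Bb3
F4 gives Ab4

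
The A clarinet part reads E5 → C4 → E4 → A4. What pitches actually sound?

The A clarinet sounds a minor third below written, so transpose each written note down a minor third.
E5 to C#5
C4 to A3
E4 to C#4
A4 to F#4

C#5 A3 C#4 F#4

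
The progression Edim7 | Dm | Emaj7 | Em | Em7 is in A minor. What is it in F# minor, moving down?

A minor down to F# minor is a minor third; each chord root moves by that interval while the quality stays the same.
Edim7: root E down a minor third → C#, giving C#dim7.
Dm: root D down a minor third → B, giving Bm.
Emaj7: root E down a minor third → C#, giving C#maj7.
Em: root E down a minor third → C#, giving C#m.
Em7: root E down a minor third → C#, giving C#m7.

C#dim7 Bm C#maj7 C#m C#m7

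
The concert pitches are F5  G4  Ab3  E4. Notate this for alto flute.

The alto flute sounds a perfect fourth below written, so the written part must be a perfect fourth above concert — transpose each note up.
F5 becomes Bb5
G4 becomes C5
Ab3 becomes Db4
E4 becomes A4

Bb5 C5 Db4 A4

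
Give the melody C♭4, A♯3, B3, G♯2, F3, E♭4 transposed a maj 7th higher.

Bb4 G##4 A#4 F##3 E4 D5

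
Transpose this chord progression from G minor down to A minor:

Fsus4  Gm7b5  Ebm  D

Gsus4 Am7b5 Fm E

G minor down to A minor is a minor seventh; each chord root moves by that interval while the quality stays the same.
Fsus4: root F down a minor seventh → G, giving Gsus4.
Gm7b5: root G down a minor seventh → A, giving Am7b5.
Ebm: root Eb down a minor seventh → F, giving Fm.
D: root D down a minor seventh → E, giving E.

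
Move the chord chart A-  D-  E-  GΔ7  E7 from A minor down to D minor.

D- G- A- CΔ7 A7

A minor down to D minor is a perfect fifth; each chord root moves by that interval while the quality stays the same.
A-: root A down a perfect fifth → D, giving D-.
D-: root D down a perfect fifth → G, giving G-.
E-: root E down a perfect fifth → A, giving A-.
GΔ7: root G down a perfect fifth → C, giving CΔ7.
E7: root E down a perfect fifth → A, giving A7.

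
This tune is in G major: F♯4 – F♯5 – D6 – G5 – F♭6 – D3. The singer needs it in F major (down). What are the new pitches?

G major to F major down is a major second, so every note moves down by that interval.
F#4 -> E4
F#5 -> E5
D6 -> C6
G5 -> F5
Fb6 -> Ebb6
D3 -> C3

E4 E5 C6 F5 Ebb6 C3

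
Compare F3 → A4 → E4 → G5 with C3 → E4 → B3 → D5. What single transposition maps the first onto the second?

From F3 to C3 is 4 letter names — a fourth of some quality.
C3 to F3 is 5 semitones, which makes it a perfect fourth; the second version is lower, so the direction is down.
Checking another pair — G5 → D5 — gives the same interval.

down a perfect fourth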